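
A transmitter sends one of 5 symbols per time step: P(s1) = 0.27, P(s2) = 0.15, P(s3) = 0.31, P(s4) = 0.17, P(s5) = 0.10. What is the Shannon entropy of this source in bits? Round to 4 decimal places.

H = −Σ pᵢ log₂ pᵢ.
−0.27·log₂(0.27) = 0.5100
−0.15·log₂(0.15) = 0.4105
−0.31·log₂(0.31) = 0.5238
−0.17·log₂(0.17) = 0.4346
−0.10·log₂(0.10) = 0.3322
Sum ≈ 2.2111 → 2.2111 bits.

2.2111 bits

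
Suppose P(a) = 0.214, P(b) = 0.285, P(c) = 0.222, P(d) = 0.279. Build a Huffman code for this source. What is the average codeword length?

Repeatedly combine the two least-probable nodes; the expected code length is the sum of the merged weights.
merge 107/500 + 111/500 → 109/250
merge 279/1000 + 57/200 → 141/250
merge 109/250 + 141/250 → 1
L = 109/250 + 141/250 + 1 = 2 bits/symbol.

2 bits/symbol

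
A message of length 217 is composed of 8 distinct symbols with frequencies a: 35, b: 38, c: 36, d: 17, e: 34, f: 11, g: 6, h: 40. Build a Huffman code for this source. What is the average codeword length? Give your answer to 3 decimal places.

Probabilities are the counts divided by 217.
Repeatedly combine the two least-probable nodes; the expected code length is the sum of the merged weights.
merge 6/217 + 11/217 → 17/217
merge 17/217 + 17/217 → 34/217
merge 34/217 + 34/217 → 68/217
merge 5/31 + 36/217 → 71/217
merge 38/217 + 40/217 → 78/217
merge 68/217 + 71/217 → 139/217
merge 78/217 + 139/217 → 1
L = 17/217 + 34/217 + 68/217 + 71/217 + 78/217 + 139/217 + 1 = 624/217 ≈ 2.876 bits/symbol.

2.876 bits/symbol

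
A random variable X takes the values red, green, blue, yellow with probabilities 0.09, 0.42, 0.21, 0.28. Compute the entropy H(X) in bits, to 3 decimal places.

1.825 bits

H = −Σ pᵢ log₂ pᵢ.
−0.09·log₂(0.09) = 0.3127
−0.42·log₂(0.42) = 0.5256
−0.21·log₂(0.21) = 0.4728
−0.28·log₂(0.28) = 0.5142
Sum ≈ 1.8253 → 1.825 bits.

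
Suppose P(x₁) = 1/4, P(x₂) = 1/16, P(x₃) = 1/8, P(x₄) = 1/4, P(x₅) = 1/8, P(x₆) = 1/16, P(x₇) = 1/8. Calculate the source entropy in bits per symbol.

Each probability is a power of 1/2, so log₂(1/p) is an integer.
H = Σ p·log₂(1/p) = 1/4·2 + 1/16·4 + 1/8·3 + 1/4·2 + 1/8·3 + 1/16·4 + 1/8·3 = 2.625 bits.

2.625 bits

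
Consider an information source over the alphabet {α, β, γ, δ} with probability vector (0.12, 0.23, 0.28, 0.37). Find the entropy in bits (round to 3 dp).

1.900 bits

H = −Σ pᵢ log₂ pᵢ.
−0.12·log₂(0.12) = 0.3671
−0.23·log₂(0.23) = 0.4877
−0.28·log₂(0.28) = 0.5142
−0.37·log₂(0.37) = 0.5307
Sum ≈ 1.8997 → 1.900 bits.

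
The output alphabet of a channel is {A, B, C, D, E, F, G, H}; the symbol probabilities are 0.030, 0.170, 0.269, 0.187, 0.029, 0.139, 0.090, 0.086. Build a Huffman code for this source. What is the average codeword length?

2.748 bits/symbol

Repeatedly combine the two least-probable nodes; the expected code length is the sum of the merged weights.
merge 29/1000 + 3/100 → 59/1000
merge 59/1000 + 43/500 → 29/200
merge 9/100 + 139/1000 → 229/1000
merge 29/200 + 17/100 → 63/200
merge 187/1000 + 229/1000 → 52/125
merge 269/1000 + 63/200 → 73/125
merge 52/125 + 73/125 → 1
L = 59/1000 + 29/200 + 229/1000 + 63/200 + 52/125 + 73/125 + 1 = 687/250 = 2.748 bits/symbol.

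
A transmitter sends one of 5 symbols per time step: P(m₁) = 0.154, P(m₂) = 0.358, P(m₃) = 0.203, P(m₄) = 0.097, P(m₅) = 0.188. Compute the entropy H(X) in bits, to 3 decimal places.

H = −Σ pᵢ log₂ pᵢ.
−0.154·log₂(0.154) = 0.4156
−0.358·log₂(0.358) = 0.5305
−0.203·log₂(0.203) = 0.4670
−0.097·log₂(0.097) = 0.3265
−0.188·log₂(0.188) = 0.4533
Sum ≈ 2.1930 → 2.193 bits.

2.193 bits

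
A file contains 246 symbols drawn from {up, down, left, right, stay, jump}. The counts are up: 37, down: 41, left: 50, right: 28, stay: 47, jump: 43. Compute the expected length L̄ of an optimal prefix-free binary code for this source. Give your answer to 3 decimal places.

Probabilities are the counts divided by 246.
Repeatedly combine the two least-probable nodes; the expected code length is the sum of the merged weights.
merge 14/123 + 37/246 → 65/246
merge 1/6 + 43/246 → 14/41
merge 47/246 + 25/123 → 97/246
merge 65/246 + 14/41 → 149/246
merge 97/246 + 149/246 → 1
L = 65/246 + 14/41 + 97/246 + 149/246 + 1 = 641/246 ≈ 2.606 bits/symbol.

2.606 bits/symbol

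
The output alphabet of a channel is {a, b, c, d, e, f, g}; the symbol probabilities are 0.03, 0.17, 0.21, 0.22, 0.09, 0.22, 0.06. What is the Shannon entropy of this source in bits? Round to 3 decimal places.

H = −Σ pᵢ log₂ pᵢ.
−0.03·log₂(0.03) = 0.1518
−0.17·log₂(0.17) = 0.4346
−0.21·log₂(0.21) = 0.4728
−0.22·log₂(0.22) = 0.4806
−0.09·log₂(0.09) = 0.3127
−0.22·log₂(0.22) = 0.4806
−0.06·log₂(0.06) = 0.2435
Sum ≈ 2.5765 → 2.577 bits.

2.577 bits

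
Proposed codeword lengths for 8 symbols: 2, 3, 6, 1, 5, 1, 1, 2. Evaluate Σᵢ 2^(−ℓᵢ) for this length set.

2.171875

With common denominator 2^6 = 64: Σ 2^(−ℓᵢ) = 16/64 + 8/64 + 1/64 + 32/64 + 2/64 + 32/64 + 32/64 + 16/64 = 139/64 = 2.171875.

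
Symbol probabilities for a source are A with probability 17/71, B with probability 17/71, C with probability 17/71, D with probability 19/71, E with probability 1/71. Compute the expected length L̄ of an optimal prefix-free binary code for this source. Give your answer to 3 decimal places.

2.254 bits/symbol

Repeatedly combine the two least-probable nodes; the expected code length is the sum of the merged weights.
merge 1/71 + 17/71 → 18/71
merge 17/71 + 17/71 → 34/71
merge 18/71 + 19/71 → 37/71
merge 34/71 + 37/71 → 1
L = 18/71 + 34/71 + 37/71 + 1 = 160/71 ≈ 2.254 bits/symbol.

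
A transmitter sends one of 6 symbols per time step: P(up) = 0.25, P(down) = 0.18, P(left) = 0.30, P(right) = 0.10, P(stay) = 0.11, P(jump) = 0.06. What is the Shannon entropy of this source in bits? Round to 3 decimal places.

2.392 bits

H = −Σ pᵢ log₂ pᵢ.
−0.25·log₂(0.25) = 0.5000
−0.18·log₂(0.18) = 0.4453
−0.30·log₂(0.30) = 0.5211
−0.10·log₂(0.10) = 0.3322
−0.11·log₂(0.11) = 0.3503
−0.06·log₂(0.06) = 0.2435
Sum ≈ 2.3924 → 2.392 bits.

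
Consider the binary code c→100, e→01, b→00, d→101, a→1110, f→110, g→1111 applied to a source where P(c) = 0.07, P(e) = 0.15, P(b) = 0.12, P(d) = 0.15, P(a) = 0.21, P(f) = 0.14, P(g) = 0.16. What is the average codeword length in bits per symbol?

L̄ = Σ pᵢ·ℓᵢ = 0.07·3 + 0.15·2 + 0.12·2 + 0.15·3 + 0.21·4 + 0.14·3 + 0.16·4 = 3.1 bits/symbol.

3.1 bits/symbol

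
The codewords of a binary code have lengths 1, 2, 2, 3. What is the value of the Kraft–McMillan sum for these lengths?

With common denominator 2^3 = 8: Σ 2^(−ℓᵢ) = 4/8 + 2/8 + 2/8 + 1/8 = 9/8 = 1.125.

1.125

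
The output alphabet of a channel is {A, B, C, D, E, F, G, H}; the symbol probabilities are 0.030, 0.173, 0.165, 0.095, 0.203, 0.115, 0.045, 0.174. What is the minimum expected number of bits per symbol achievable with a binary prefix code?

2.868 bits/symbol

Repeatedly combine the two least-probable nodes; the expected code length is the sum of the merged weights.
merge 3/100 + 9/200 → 3/40
merge 3/40 + 19/200 → 17/100
merge 23/200 + 33/200 → 7/25
merge 17/100 + 173/1000 → 343/1000
merge 87/500 + 203/1000 → 377/1000
merge 7/25 + 343/1000 → 623/1000
merge 377/1000 + 623/1000 → 1
L = 3/40 + 17/100 + 7/25 + 343/1000 + 377/1000 + 623/1000 + 1 = 717/250 = 2.868 bits/symbol.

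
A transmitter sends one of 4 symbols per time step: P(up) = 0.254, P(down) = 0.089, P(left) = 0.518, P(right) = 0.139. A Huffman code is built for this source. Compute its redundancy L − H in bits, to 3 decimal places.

Entropy H = −Σ p log₂ p ≈ 1.7001 bits.
Huffman merges: 89/1000+139/1000→57/250; 57/250+127/500→241/500; 241/500+259/500→1. L = 171/100 ≈ 1.7100.
L − H = 1.7100 − 1.7001 = 0.010 bits.

0.010 bits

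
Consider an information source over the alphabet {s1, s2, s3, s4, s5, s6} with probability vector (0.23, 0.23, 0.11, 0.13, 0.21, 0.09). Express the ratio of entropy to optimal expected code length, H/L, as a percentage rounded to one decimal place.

Entropy H = −Σ p log₂ p ≈ 2.4937 bits.
Huffman merges: 9/100+11/100→1/5; 13/100+1/5→33/100; 21/100+23/100→11/25; 23/100+33/100→14/25; 11/25+14/25→1. L = 253/100 ≈ 2.5300.
Efficiency = H/L = 2.4937/2.5300 = 98.6%.

98.6%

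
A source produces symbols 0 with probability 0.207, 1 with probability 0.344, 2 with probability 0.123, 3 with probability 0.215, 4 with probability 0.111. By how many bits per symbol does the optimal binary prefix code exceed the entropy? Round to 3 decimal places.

0.033 bits

Entropy H = −Σ p log₂ p ≈ 2.2006 bits.
Huffman merges: 111/1000+123/1000→117/500; 207/1000+43/200→211/500; 117/500+43/125→289/500; 211/500+289/500→1. L = 1117/500 ≈ 2.2340.
L − H = 2.2340 − 2.2006 = 0.033 bits.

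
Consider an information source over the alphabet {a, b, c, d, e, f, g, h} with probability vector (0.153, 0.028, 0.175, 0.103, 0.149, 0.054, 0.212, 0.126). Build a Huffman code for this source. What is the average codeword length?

2.87 bits/symbol

Repeatedly combine the two least-probable nodes; the expected code length is the sum of the merged weights.
merge 7/250 + 27/500 → 41/500
merge 41/500 + 103/1000 → 37/200
merge 63/500 + 149/1000 → 11/40
merge 153/1000 + 7/40 → 41/125
merge 37/200 + 53/250 → 397/1000
merge 11/40 + 41/125 → 603/1000
merge 397/1000 + 603/1000 → 1
L = 41/500 + 37/200 + 11/40 + 41/125 + 397/1000 + 603/1000 + 1 = 287/100 = 2.87 bits/symbol.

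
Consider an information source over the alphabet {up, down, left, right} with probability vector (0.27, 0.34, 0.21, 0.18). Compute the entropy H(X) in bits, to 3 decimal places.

1.957 bits

H = −Σ pᵢ log₂ pᵢ.
−0.27·log₂(0.27) = 0.5100
−0.34·log₂(0.34) = 0.5292
−0.21·log₂(0.21) = 0.4728
−0.18·log₂(0.18) = 0.4453
Sum ≈ 1.9573 → 1.957 bits.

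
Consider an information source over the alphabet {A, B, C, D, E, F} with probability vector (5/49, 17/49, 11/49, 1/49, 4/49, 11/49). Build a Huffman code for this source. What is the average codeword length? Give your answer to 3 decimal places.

2.306 bits/symbol

Repeatedly combine the two least-probable nodes; the expected code length is the sum of the merged weights.
merge 1/49 + 4/49 → 5/49
merge 5/49 + 5/49 → 10/49
merge 10/49 + 11/49 → 3/7
merge 11/49 + 17/49 → 4/7
merge 3/7 + 4/7 → 1
L = 5/49 + 10/49 + 3/7 + 4/7 + 1 = 113/49 ≈ 2.306 bits/symbol.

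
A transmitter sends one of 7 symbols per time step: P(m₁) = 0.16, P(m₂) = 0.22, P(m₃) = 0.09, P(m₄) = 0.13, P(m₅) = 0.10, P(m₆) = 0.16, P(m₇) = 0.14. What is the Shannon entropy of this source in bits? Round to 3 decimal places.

H = −Σ pᵢ log₂ pᵢ.
−0.16·log₂(0.16) = 0.4230
−0.22·log₂(0.22) = 0.4806
−0.09·log₂(0.09) = 0.3127
−0.13·log₂(0.13) = 0.3826
−0.10·log₂(0.10) = 0.3322
−0.16·log₂(0.16) = 0.4230
−0.14·log₂(0.14) = 0.3971
Sum ≈ 2.7512 → 2.751 bits.

2.751 bits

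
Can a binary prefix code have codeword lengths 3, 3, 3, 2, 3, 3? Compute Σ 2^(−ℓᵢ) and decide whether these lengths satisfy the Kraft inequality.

With common denominator 2^3 = 8: Σ 2^(−ℓᵢ) = 1/8 + 1/8 + 1/8 + 2/8 + 1/8 + 1/8 = 7/8 = 0.875.
Kraft's inequality requires Σ ≤ 1; here Σ = 0.875 ≤ 1, so such a prefix code exists.

0.875; yes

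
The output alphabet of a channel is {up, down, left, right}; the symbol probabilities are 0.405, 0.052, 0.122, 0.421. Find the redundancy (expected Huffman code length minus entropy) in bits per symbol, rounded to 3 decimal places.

0.107 bits

Entropy H = −Σ p log₂ p ≈ 1.6456 bits.
Huffman merges: 13/250+61/500→87/500; 87/500+81/200→579/1000; 421/1000+579/1000→1. L = 1753/1000 ≈ 1.7530.
L − H = 1.7530 − 1.6456 = 0.107 bits.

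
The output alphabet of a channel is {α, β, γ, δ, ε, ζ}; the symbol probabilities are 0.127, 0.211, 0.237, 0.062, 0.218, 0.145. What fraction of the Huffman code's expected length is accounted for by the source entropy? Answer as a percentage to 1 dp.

Entropy H = −Σ p log₂ p ≈ 2.4757 bits.
Huffman merges: 31/500+127/1000→189/1000; 29/200+189/1000→167/500; 211/1000+109/500→429/1000; 237/1000+167/500→571/1000; 429/1000+571/1000→1. L = 2523/1000 ≈ 2.5230.
Efficiency = H/L = 2.4757/2.5230 = 98.1%.

98.1%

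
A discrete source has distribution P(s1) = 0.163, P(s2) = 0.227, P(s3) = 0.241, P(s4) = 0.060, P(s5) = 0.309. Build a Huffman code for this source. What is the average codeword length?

2.223 bits/symbol

Repeatedly combine the two least-probable nodes; the expected code length is the sum of the merged weights.
merge 3/50 + 163/1000 → 223/1000
merge 223/1000 + 227/1000 → 9/20
merge 241/1000 + 309/1000 → 11/20
merge 9/20 + 11/20 → 1
L = 223/1000 + 9/20 + 11/20 + 1 = 2223/1000 = 2.223 bits/symbol.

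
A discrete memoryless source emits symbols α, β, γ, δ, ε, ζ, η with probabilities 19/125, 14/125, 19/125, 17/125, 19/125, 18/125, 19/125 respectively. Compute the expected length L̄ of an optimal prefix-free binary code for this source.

Repeatedly combine the two least-probable nodes; the expected code length is the sum of the merged weights.
merge 14/125 + 17/125 → 31/125
merge 18/125 + 19/125 → 37/125
merge 19/125 + 19/125 → 38/125
merge 19/125 + 31/125 → 2/5
merge 37/125 + 38/125 → 3/5
merge 2/5 + 3/5 → 1
L = 31/125 + 37/125 + 38/125 + 2/5 + 3/5 + 1 = 356/125 = 2.848 bits/symbol.

2.848 bits/symbol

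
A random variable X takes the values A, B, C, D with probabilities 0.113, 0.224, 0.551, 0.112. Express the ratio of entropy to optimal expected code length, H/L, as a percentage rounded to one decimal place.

99.6%

Entropy H = −Σ p log₂ p ≈ 1.6665 bits.
Huffman merges: 14/125+113/1000→9/40; 28/125+9/40→449/1000; 449/1000+551/1000→1. L = 837/500 ≈ 1.6740.
Efficiency = H/L = 1.6665/1.6740 = 99.6%.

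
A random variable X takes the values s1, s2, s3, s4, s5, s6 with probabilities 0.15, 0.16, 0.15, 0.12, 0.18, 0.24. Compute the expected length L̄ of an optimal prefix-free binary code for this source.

Repeatedly combine the two least-probable nodes; the expected code length is the sum of the merged weights.
merge 3/25 + 3/20 → 27/100
merge 3/20 + 4/25 → 31/100
merge 9/50 + 6/25 → 21/50
merge 27/100 + 31/100 → 29/50
merge 21/50 + 29/50 → 1
L = 27/100 + 31/100 + 21/50 + 29/50 + 1 = 129/50 = 2.58 bits/symbol.

2.58 bits/symbol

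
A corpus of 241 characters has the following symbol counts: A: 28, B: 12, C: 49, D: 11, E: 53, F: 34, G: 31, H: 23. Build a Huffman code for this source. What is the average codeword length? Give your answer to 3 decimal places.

Probabilities are the counts divided by 241.
Repeatedly combine the two least-probable nodes; the expected code length is the sum of the merged weights.
merge 11/241 + 12/241 → 23/241
merge 23/241 + 23/241 → 46/241
merge 28/241 + 31/241 → 59/241
merge 34/241 + 46/241 → 80/241
merge 49/241 + 53/241 → 102/241
merge 59/241 + 80/241 → 139/241
merge 102/241 + 139/241 → 1
L = 23/241 + 46/241 + 59/241 + 80/241 + 102/241 + 139/241 + 1 = 690/241 ≈ 2.863 bits/symbol.

2.863 bits/symbol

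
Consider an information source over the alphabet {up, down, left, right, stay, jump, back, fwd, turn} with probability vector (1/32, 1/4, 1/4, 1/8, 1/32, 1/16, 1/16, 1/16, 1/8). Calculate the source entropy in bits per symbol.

Each probability is a power of 1/2, so log₂(1/p) is an integer.
H = Σ p·log₂(1/p) = 1/32·5 + 1/4·2 + 1/4·2 + 1/8·3 + 1/32·5 + 1/16·4 + 1/16·4 + 1/16·4 + 1/8·3 = 2.8125 bits.

2.8125 bits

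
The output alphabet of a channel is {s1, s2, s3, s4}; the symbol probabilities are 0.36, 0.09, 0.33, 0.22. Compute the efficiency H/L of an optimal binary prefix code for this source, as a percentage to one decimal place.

95.0%

Entropy H = −Σ p log₂ p ≈ 1.8517 bits.
Huffman merges: 9/100+11/50→31/100; 31/100+33/100→16/25; 9/25+16/25→1. L = 39/20 ≈ 1.9500.
Efficiency = H/L = 1.8517/1.9500 = 95.0%.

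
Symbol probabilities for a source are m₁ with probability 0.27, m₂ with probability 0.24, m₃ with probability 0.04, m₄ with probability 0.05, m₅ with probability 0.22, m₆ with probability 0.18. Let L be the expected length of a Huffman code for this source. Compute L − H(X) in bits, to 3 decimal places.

0.028 bits

Entropy H = −Σ p log₂ p ≈ 2.3319 bits.
Huffman merges: 1/25+1/20→9/100; 9/100+9/50→27/100; 11/50+6/25→23/50; 27/100+27/100→27/50; 23/50+27/50→1. L = 59/25 ≈ 2.3600.
L − H = 2.3600 − 2.3319 = 0.028 bits.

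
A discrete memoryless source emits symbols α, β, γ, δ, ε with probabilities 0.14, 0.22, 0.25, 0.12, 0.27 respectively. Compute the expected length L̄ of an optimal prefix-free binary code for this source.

Repeatedly combine the two least-probable nodes; the expected code length is the sum of the merged weights.
merge 3/25 + 7/50 → 13/50
merge 11/50 + 1/4 → 47/100
merge 13/50 + 27/100 → 53/100
merge 47/100 + 53/100 → 1
L = 13/50 + 47/100 + 53/100 + 1 = 113/50 = 2.26 bits/symbol.

2.26 bits/symbol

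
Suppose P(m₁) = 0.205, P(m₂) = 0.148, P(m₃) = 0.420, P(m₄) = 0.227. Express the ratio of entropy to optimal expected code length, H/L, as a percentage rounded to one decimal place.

97.7%

Entropy H = −Σ p log₂ p ≈ 1.8879 bits.
Huffman merges: 37/250+41/200→353/1000; 227/1000+353/1000→29/50; 21/50+29/50→1. L = 1933/1000 ≈ 1.9330.
Efficiency = H/L = 1.8879/1.9330 = 97.7%.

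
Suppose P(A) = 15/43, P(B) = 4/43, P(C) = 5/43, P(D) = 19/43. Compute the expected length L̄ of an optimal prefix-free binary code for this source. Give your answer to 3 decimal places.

Repeatedly combine the two least-probable nodes; the expected code length is the sum of the merged weights.
merge 4/43 + 5/43 → 9/43
merge 9/43 + 15/43 → 24/43
merge 19/43 + 24/43 → 1
L = 9/43 + 24/43 + 1 = 76/43 ≈ 1.767 bits/symbol.

1.767 bits/symbol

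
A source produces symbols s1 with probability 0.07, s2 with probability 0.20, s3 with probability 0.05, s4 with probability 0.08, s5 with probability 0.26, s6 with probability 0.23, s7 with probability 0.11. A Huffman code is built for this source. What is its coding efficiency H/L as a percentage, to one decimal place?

Entropy H = −Σ p log₂ p ≈ 2.5838 bits.
Huffman merges: 1/20+7/100→3/25; 2/25+11/100→19/100; 3/25+19/100→31/100; 1/5+23/100→43/100; 13/50+31/100→57/100; 43/100+57/100→1. L = 131/50 ≈ 2.6200.
Efficiency = H/L = 2.5838/2.6200 = 98.6%.

98.6%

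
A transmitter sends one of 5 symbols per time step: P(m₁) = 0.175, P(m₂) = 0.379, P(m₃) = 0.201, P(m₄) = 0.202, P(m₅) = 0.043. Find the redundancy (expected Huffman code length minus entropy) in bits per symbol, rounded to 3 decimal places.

Entropy H = −Σ p log₂ p ≈ 2.0971 bits.
Huffman merges: 43/1000+7/40→109/500; 201/1000+101/500→403/1000; 109/500+379/1000→597/1000; 403/1000+597/1000→1. L = 1109/500 ≈ 2.2180.
L − H = 2.2180 − 2.0971 = 0.121 bits.

0.121 bits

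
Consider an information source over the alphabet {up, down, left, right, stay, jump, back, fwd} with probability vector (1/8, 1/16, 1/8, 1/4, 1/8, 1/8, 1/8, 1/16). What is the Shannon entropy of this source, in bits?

2.875 bits

Each probability is a power of 1/2, so log₂(1/p) is an integer.
H = Σ p·log₂(1/p) = 1/8·3 + 1/16·4 + 1/8·3 + 1/4·2 + 1/8·3 + 1/8·3 + 1/8·3 + 1/16·4 = 2.875 bits.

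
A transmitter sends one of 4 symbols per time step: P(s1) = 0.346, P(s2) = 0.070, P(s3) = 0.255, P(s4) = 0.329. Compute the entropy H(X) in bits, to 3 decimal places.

1.829 bits

H = −Σ pᵢ log₂ pᵢ.
−0.346·log₂(0.346) = 0.5298
−0.070·log₂(0.070) = 0.2686
−0.255·log₂(0.255) = 0.5027
−0.329·log₂(0.329) = 0.5277
Sum ≈ 1.8287 → 1.829 bits.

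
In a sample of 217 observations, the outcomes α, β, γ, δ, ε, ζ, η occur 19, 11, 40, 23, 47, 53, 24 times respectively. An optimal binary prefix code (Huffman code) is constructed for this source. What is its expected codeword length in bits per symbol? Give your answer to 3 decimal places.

Probabilities are the counts divided by 217.
Repeatedly combine the two least-probable nodes; the expected code length is the sum of the merged weights.
merge 11/217 + 19/217 → 30/217
merge 23/217 + 24/217 → 47/217
merge 30/217 + 40/217 → 10/31
merge 47/217 + 47/217 → 94/217
merge 53/217 + 10/31 → 123/217
merge 94/217 + 123/217 → 1
L = 30/217 + 47/217 + 10/31 + 94/217 + 123/217 + 1 = 83/31 ≈ 2.677 bits/symbol.

2.677 bits/symbol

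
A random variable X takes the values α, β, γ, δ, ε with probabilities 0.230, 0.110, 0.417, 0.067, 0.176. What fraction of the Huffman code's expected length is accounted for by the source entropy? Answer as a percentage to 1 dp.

97.8%

Entropy H = −Σ p log₂ p ≈ 2.0666 bits.
Huffman merges: 67/1000+11/100→177/1000; 22/125+177/1000→353/1000; 23/100+353/1000→583/1000; 417/1000+583/1000→1. L = 2113/1000 ≈ 2.1130.
Efficiency = H/L = 2.0666/2.1130 = 97.8%.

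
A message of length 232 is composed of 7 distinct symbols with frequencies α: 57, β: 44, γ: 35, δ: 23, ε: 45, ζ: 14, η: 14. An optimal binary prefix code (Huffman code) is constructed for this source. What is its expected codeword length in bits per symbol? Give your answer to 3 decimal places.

2.681 bits/symbol

Probabilities are the counts divided by 232.
Repeatedly combine the two least-probable nodes; the expected code length is the sum of the merged weights.
merge 7/116 + 7/116 → 7/58
merge 23/232 + 7/58 → 51/232
merge 35/232 + 11/58 → 79/232
merge 45/232 + 51/232 → 12/29
merge 57/232 + 79/232 → 17/29
merge 12/29 + 17/29 → 1
L = 7/58 + 51/232 + 79/232 + 12/29 + 17/29 + 1 = 311/116 ≈ 2.681 bits/symbol.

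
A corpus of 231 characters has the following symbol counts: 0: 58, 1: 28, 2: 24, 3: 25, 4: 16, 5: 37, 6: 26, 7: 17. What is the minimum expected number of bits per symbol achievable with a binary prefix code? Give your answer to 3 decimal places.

2.892 bits/symbol

Probabilities are the counts divided by 231.
Repeatedly combine the two least-probable nodes; the expected code length is the sum of the merged weights.
merge 16/231 + 17/231 → 1/7
merge 8/77 + 25/231 → 7/33
merge 26/231 + 4/33 → 18/77
merge 1/7 + 37/231 → 10/33
merge 7/33 + 18/77 → 103/231
merge 58/231 + 10/33 → 128/231
merge 103/231 + 128/231 → 1
L = 1/7 + 7/33 + 18/77 + 10/33 + 103/231 + 128/231 + 1 = 668/231 ≈ 2.892 bits/symbol.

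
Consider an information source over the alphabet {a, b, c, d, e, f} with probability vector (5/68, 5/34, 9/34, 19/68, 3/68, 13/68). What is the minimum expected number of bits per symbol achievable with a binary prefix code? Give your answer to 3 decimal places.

2.382 bits/symbol

Repeatedly combine the two least-probable nodes; the expected code length is the sum of the merged weights.
merge 3/68 + 5/68 → 2/17
merge 2/17 + 5/34 → 9/34
merge 13/68 + 9/34 → 31/68
merge 9/34 + 19/68 → 37/68
merge 31/68 + 37/68 → 1
L = 2/17 + 9/34 + 31/68 + 37/68 + 1 = 81/34 ≈ 2.382 bits/symbol.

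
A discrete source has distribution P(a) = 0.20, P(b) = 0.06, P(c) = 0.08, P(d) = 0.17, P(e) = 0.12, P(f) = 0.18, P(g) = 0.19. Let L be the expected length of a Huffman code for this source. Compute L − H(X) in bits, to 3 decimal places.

0.048 bits

Entropy H = −Σ p log₂ p ≈ 2.7016 bits.
Huffman merges: 3/50+2/25→7/50; 3/25+7/50→13/50; 17/100+9/50→7/20; 19/100+1/5→39/100; 13/50+7/20→61/100; 39/100+61/100→1. L = 11/4 ≈ 2.7500.
L − H = 2.7500 − 2.7016 = 0.048 bits.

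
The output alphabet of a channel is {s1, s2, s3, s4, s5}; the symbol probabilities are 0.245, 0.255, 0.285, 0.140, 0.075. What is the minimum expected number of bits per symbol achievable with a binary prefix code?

Repeatedly combine the two least-probable nodes; the expected code length is the sum of the merged weights.
merge 3/40 + 7/50 → 43/200
merge 43/200 + 49/200 → 23/50
merge 51/200 + 57/200 → 27/50
merge 23/50 + 27/50 → 1
L = 43/200 + 23/50 + 27/50 + 1 = 443/200 = 2.215 bits/symbol.

2.215 bits/symbol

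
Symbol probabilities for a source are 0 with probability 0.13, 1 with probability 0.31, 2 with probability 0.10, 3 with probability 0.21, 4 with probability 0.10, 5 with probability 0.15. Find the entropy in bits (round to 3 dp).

H = −Σ pᵢ log₂ pᵢ.
−0.13·log₂(0.13) = 0.3826
−0.31·log₂(0.31) = 0.5238
−0.10·log₂(0.10) = 0.3322
−0.21·log₂(0.21) = 0.4728
−0.10·log₂(0.10) = 0.3322
−0.15·log₂(0.15) = 0.4105
Sum ≈ 2.4542 → 2.454 bits.

2.454 bits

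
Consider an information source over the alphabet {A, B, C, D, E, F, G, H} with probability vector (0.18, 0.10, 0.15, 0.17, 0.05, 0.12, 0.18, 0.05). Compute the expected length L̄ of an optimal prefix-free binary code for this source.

2.92 bits/symbol

Repeatedly combine the two least-probable nodes; the expected code length is the sum of the merged weights.
merge 1/20 + 1/20 → 1/10
merge 1/10 + 1/10 → 1/5
merge 3/25 + 3/20 → 27/100
merge 17/100 + 9/50 → 7/20
merge 9/50 + 1/5 → 19/50
merge 27/100 + 7/20 → 31/50
merge 19/50 + 31/50 → 1
L = 1/10 + 1/5 + 27/100 + 7/20 + 19/50 + 31/50 + 1 = 73/25 = 2.92 bits/symbol.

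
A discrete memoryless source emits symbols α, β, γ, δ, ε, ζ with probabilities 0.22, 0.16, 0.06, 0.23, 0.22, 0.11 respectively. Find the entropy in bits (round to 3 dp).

2.466 bits

H = −Σ pᵢ log₂ pᵢ.
−0.22·log₂(0.22) = 0.4806
−0.16·log₂(0.16) = 0.4230
−0.06·log₂(0.06) = 0.2435
−0.23·log₂(0.23) = 0.4877
−0.22·log₂(0.22) = 0.4806
−0.11·log₂(0.11) = 0.3503
Sum ≈ 2.4657 → 2.466 bits.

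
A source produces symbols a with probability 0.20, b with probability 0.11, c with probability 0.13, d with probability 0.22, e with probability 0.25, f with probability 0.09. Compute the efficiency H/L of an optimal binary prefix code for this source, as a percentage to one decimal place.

98.4%

Entropy H = −Σ p log₂ p ≈ 2.4905 bits.
Huffman merges: 9/100+11/100→1/5; 13/100+1/5→33/100; 1/5+11/50→21/50; 1/4+33/100→29/50; 21/50+29/50→1. L = 253/100 ≈ 2.5300.
Efficiency = H/L = 2.4905/2.5300 = 98.4%.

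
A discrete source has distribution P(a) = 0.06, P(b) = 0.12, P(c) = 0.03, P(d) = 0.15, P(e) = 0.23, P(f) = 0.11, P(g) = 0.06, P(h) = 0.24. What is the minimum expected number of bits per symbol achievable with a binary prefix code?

2.77 bits/symbol

Repeatedly combine the two least-probable nodes; the expected code length is the sum of the merged weights.
merge 3/100 + 3/50 → 9/100
merge 3/50 + 9/100 → 3/20
merge 11/100 + 3/25 → 23/100
merge 3/20 + 3/20 → 3/10
merge 23/100 + 23/100 → 23/50
merge 6/25 + 3/10 → 27/50
merge 23/50 + 27/50 → 1
L = 9/100 + 3/20 + 23/100 + 3/10 + 23/50 + 27/50 + 1 = 277/100 = 2.77 bits/symbol.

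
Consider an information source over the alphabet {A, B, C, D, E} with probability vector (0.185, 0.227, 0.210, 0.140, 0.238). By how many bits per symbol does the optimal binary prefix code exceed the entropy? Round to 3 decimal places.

Entropy H = −Σ p log₂ p ≈ 2.2988 bits.
Huffman merges: 7/50+37/200→13/40; 21/100+227/1000→437/1000; 119/500+13/40→563/1000; 437/1000+563/1000→1. L = 93/40 ≈ 2.3250.
L − H = 2.3250 − 2.2988 = 0.026 bits.

0.026 bits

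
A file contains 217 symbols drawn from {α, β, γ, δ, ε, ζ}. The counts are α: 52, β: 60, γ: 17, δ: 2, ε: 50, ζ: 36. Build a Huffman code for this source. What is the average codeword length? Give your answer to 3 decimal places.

Probabilities are the counts divided by 217.
Repeatedly combine the two least-probable nodes; the expected code length is the sum of the merged weights.
merge 2/217 + 17/217 → 19/217
merge 19/217 + 36/217 → 55/217
merge 50/217 + 52/217 → 102/217
merge 55/217 + 60/217 → 115/217
merge 102/217 + 115/217 → 1
L = 19/217 + 55/217 + 102/217 + 115/217 + 1 = 508/217 ≈ 2.341 bits/symbol.

2.341 bits/symbol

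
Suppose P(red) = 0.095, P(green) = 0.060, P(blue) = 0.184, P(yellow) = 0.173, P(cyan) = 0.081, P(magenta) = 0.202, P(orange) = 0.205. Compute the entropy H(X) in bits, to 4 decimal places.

2.6819 bits

H = −Σ pᵢ log₂ pᵢ.
−0.095·log₂(0.095) = 0.3226
−0.060·log₂(0.060) = 0.2435
−0.184·log₂(0.184) = 0.4494
−0.173·log₂(0.173) = 0.4379
−0.081·log₂(0.081) = 0.2937
−0.202·log₂(0.202) = 0.4661
−0.205·log₂(0.205) = 0.4687
Sum ≈ 2.6819 → 2.6819 bits.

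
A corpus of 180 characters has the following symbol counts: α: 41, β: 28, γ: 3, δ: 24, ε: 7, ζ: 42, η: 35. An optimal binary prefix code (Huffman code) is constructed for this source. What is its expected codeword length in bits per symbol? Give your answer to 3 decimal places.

2.589 bits/symbol

Probabilities are the counts divided by 180.
Repeatedly combine the two least-probable nodes; the expected code length is the sum of the merged weights.
merge 1/60 + 7/180 → 1/18
merge 1/18 + 2/15 → 17/90
merge 7/45 + 17/90 → 31/90
merge 7/36 + 41/180 → 19/45
merge 7/30 + 31/90 → 26/45
merge 19/45 + 26/45 → 1
L = 1/18 + 17/90 + 31/90 + 19/45 + 26/45 + 1 = 233/90 ≈ 2.589 bits/symbol.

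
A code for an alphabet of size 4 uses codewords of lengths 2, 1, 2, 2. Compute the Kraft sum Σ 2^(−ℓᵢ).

With common denominator 2^2 = 4: Σ 2^(−ℓᵢ) = 1/4 + 2/4 + 1/4 + 1/4 = 5/4 = 1.25.

1.25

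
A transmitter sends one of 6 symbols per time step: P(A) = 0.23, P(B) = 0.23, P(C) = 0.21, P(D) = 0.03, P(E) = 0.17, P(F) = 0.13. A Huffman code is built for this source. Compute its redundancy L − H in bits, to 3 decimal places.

Entropy H = −Σ p log₂ p ≈ 2.4172 bits.
Huffman merges: 3/100+13/100→4/25; 4/25+17/100→33/100; 21/100+23/100→11/25; 23/100+33/100→14/25; 11/25+14/25→1. L = 249/100 ≈ 2.4900.
L − H = 2.4900 − 2.4172 = 0.073 bits.

0.073 bits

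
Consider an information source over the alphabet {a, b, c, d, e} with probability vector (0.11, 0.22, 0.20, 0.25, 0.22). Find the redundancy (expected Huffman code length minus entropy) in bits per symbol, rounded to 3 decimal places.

Entropy H = −Σ p log₂ p ≈ 2.2758 bits.
Huffman merges: 11/100+1/5→31/100; 11/50+11/50→11/25; 1/4+31/100→14/25; 11/25+14/25→1. L = 231/100 ≈ 2.3100.
L − H = 2.3100 − 2.2758 = 0.034 bits.

0.034 bits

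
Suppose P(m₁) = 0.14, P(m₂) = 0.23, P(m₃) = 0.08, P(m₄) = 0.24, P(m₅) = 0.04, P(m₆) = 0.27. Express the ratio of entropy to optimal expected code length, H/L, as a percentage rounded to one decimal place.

99.4%

Entropy H = −Σ p log₂ p ≈ 2.3662 bits.
Huffman merges: 1/25+2/25→3/25; 3/25+7/50→13/50; 23/100+6/25→47/100; 13/50+27/100→53/100; 47/100+53/100→1. L = 119/50 ≈ 2.3800.
Efficiency = H/L = 2.3662/2.3800 = 99.4%.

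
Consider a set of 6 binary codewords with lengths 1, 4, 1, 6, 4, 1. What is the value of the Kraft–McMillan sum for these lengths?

1.640625

With common denominator 2^6 = 64: Σ 2^(−ℓᵢ) = 32/64 + 4/64 + 32/64 + 1/64 + 4/64 + 32/64 = 105/64 = 1.640625.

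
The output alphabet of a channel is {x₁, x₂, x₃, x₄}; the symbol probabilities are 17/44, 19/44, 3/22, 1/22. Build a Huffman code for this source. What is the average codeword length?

Repeatedly combine the two least-probable nodes; the expected code length is the sum of the merged weights.
merge 1/22 + 3/22 → 2/11
merge 2/11 + 17/44 → 25/44
merge 19/44 + 25/44 → 1
L = 2/11 + 25/44 + 1 = 7/4 = 1.75 bits/symbol.

1.75 bits/symbol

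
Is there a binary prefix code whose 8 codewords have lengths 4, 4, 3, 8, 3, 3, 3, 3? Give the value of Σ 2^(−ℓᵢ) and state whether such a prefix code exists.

0.75390625; yes

With common denominator 2^8 = 256: Σ 2^(−ℓᵢ) = 16/256 + 16/256 + 32/256 + 1/256 + 32/256 + 32/256 + 32/256 + 32/256 = 193/256 = 0.75390625.
Kraft's inequality requires Σ ≤ 1; here Σ = 0.75390625 ≤ 1, so such a prefix code exists.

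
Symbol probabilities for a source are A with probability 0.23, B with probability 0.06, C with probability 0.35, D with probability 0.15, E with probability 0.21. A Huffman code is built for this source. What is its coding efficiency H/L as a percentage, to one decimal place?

97.0%

Entropy H = −Σ p log₂ p ≈ 2.1447 bits.
Huffman merges: 3/50+3/20→21/100; 21/100+21/100→21/50; 23/100+7/20→29/50; 21/50+29/50→1. L = 221/100 ≈ 2.2100.
Efficiency = H/L = 2.1447/2.2100 = 97.0%.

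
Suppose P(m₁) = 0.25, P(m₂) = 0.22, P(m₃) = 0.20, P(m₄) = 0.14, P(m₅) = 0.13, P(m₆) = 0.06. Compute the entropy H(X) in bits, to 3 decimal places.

2.468 bits

H = −Σ pᵢ log₂ pᵢ.
−0.25·log₂(0.25) = 0.5000
−0.22·log₂(0.22) = 0.4806
−0.20·log₂(0.20) = 0.4644
−0.14·log₂(0.14) = 0.3971
−0.13·log₂(0.13) = 0.3826
−0.06·log₂(0.06) = 0.2435
Sum ≈ 2.4682 → 2.468 bits.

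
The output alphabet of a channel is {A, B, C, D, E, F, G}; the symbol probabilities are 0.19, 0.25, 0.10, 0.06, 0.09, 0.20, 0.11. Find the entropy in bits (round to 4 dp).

2.6583 bits

H = −Σ pᵢ log₂ pᵢ.
−0.19·log₂(0.19) = 0.4552
−0.25·log₂(0.25) = 0.5000
−0.10·log₂(0.10) = 0.3322
−0.06·log₂(0.06) = 0.2435
−0.09·log₂(0.09) = 0.3127
−0.20·log₂(0.20) = 0.4644
−0.11·log₂(0.11) = 0.3503
Sum ≈ 2.6583 → 2.6583 bits.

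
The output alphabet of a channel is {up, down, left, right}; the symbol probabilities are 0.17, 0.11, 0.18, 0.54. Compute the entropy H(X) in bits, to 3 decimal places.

1.710 bits

H = −Σ pᵢ log₂ pᵢ.
−0.17·log₂(0.17) = 0.4346
−0.11·log₂(0.11) = 0.3503
−0.18·log₂(0.18) = 0.4453
−0.54·log₂(0.54) = 0.4800
Sum ≈ 1.7102 → 1.710 bits.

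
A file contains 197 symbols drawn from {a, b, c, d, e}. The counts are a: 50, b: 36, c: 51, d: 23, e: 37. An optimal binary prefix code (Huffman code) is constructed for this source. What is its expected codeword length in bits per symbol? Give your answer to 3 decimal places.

Probabilities are the counts divided by 197.
Repeatedly combine the two least-probable nodes; the expected code length is the sum of the merged weights.
merge 23/197 + 36/197 → 59/197
merge 37/197 + 50/197 → 87/197
merge 51/197 + 59/197 → 110/197
merge 87/197 + 110/197 → 1
L = 59/197 + 87/197 + 110/197 + 1 = 453/197 ≈ 2.299 bits/symbol.

2.299 bits/symbol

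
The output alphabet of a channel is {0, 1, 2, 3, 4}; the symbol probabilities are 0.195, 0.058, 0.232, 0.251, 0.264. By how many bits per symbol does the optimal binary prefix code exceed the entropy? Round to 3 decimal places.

0.058 bits

Entropy H = −Σ p log₂ p ≈ 2.1950 bits.
Huffman merges: 29/500+39/200→253/1000; 29/125+251/1000→483/1000; 253/1000+33/125→517/1000; 483/1000+517/1000→1. L = 2253/1000 ≈ 2.2530.
L − H = 2.2530 − 2.1950 = 0.058 bits.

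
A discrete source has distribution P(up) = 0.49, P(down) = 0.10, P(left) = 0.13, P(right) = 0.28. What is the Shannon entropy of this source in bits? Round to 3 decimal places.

H = −Σ pᵢ log₂ pᵢ.
−0.49·log₂(0.49) = 0.5043
−0.10·log₂(0.10) = 0.3322
−0.13·log₂(0.13) = 0.3826
−0.28·log₂(0.28) = 0.5142
Sum ≈ 1.7333 → 1.733 bits.

1.733 bits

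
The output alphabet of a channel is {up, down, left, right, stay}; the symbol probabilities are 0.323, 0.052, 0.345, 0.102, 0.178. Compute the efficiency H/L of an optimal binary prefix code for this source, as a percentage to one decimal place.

96.1%

Entropy H = −Σ p log₂ p ≈ 2.0573 bits.
Huffman merges: 13/250+51/500→77/500; 77/500+89/500→83/250; 323/1000+83/250→131/200; 69/200+131/200→1. L = 2141/1000 ≈ 2.1410.
Efficiency = H/L = 2.0573/2.1410 = 96.1%.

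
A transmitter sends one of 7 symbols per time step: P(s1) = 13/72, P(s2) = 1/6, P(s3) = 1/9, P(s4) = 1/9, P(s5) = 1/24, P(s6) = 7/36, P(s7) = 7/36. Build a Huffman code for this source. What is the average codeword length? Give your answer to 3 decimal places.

Repeatedly combine the two least-probable nodes; the expected code length is the sum of the merged weights.
merge 1/24 + 1/9 → 11/72
merge 1/9 + 11/72 → 19/72
merge 1/6 + 13/72 → 25/72
merge 7/36 + 7/36 → 7/18
merge 19/72 + 25/72 → 11/18
merge 7/18 + 11/18 → 1
L = 11/72 + 19/72 + 25/72 + 7/18 + 11/18 + 1 = 199/72 ≈ 2.764 bits/symbol.

2.764 bits/symbol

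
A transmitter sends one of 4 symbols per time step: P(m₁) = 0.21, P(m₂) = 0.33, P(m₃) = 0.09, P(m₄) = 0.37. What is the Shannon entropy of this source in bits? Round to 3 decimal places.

1.844 bits

H = −Σ pᵢ log₂ pᵢ.
−0.21·log₂(0.21) = 0.4728
−0.33·log₂(0.33) = 0.5278
−0.09·log₂(0.09) = 0.3127
−0.37·log₂(0.37) = 0.5307
Sum ≈ 1.8440 → 1.844 bits.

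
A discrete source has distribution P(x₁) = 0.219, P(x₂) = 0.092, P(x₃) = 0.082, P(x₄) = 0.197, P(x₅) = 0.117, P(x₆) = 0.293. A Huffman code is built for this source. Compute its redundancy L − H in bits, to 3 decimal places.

0.030 bits

Entropy H = −Σ p log₂ p ≈ 2.4352 bits.
Huffman merges: 41/500+23/250→87/500; 117/1000+87/500→291/1000; 197/1000+219/1000→52/125; 291/1000+293/1000→73/125; 52/125+73/125→1. L = 493/200 ≈ 2.4650.
L − H = 2.4650 − 2.4352 = 0.030 bits.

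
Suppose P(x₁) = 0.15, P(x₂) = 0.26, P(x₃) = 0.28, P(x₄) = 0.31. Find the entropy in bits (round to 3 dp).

H = −Σ pᵢ log₂ pᵢ.
−0.15·log₂(0.15) = 0.4105
−0.26·log₂(0.26) = 0.5053
−0.28·log₂(0.28) = 0.5142
−0.31·log₂(0.31) = 0.5238
Sum ≈ 1.9538 → 1.954 bits.

1.954 bits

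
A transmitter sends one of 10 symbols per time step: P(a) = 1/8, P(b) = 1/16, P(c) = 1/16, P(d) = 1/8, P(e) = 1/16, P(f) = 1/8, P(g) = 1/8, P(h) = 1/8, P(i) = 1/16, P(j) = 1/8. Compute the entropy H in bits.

3.25 bits

Each probability is a power of 1/2, so log₂(1/p) is an integer.
H = Σ p·log₂(1/p) = 1/8·3 + 1/16·4 + 1/16·4 + 1/8·3 + 1/16·4 + 1/8·3 + 1/8·3 + 1/8·3 + 1/16·4 + 1/8·3 = 3.25 bits.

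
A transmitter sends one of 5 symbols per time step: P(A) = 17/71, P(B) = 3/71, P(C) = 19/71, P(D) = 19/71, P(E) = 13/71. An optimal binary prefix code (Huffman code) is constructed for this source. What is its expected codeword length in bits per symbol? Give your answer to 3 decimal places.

2.225 bits/symbol

Repeatedly combine the two least-probable nodes; the expected code length is the sum of the merged weights.
merge 3/71 + 13/71 → 16/71
merge 16/71 + 17/71 → 33/71
merge 19/71 + 19/71 → 38/71
merge 33/71 + 38/71 → 1
L = 16/71 + 33/71 + 38/71 + 1 = 158/71 ≈ 2.225 bits/symbol.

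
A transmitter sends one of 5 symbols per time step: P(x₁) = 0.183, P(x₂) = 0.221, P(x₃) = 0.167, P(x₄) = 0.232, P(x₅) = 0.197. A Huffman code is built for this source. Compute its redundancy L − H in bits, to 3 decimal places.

Entropy H = −Σ p log₂ p ≈ 2.3116 bits.
Huffman merges: 167/1000+183/1000→7/20; 197/1000+221/1000→209/500; 29/125+7/20→291/500; 209/500+291/500→1. L = 47/20 ≈ 2.3500.
L − H = 2.3500 − 2.3116 = 0.038 bits.

0.038 bits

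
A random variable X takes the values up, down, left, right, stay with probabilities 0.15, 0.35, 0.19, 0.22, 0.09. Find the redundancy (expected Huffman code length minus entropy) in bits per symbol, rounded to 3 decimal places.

0.051 bits

Entropy H = −Σ p log₂ p ≈ 2.1891 bits.
Huffman merges: 9/100+3/20→6/25; 19/100+11/50→41/100; 6/25+7/20→59/100; 41/100+59/100→1. L = 56/25 ≈ 2.2400.
L − H = 2.2400 − 2.1891 = 0.051 bits.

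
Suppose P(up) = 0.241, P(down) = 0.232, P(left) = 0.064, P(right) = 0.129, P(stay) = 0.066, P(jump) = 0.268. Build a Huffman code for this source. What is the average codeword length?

2.389 bits/symbol

Repeatedly combine the two least-probable nodes; the expected code length is the sum of the merged weights.
merge 8/125 + 33/500 → 13/100
merge 129/1000 + 13/100 → 259/1000
merge 29/125 + 241/1000 → 473/1000
merge 259/1000 + 67/250 → 527/1000
merge 473/1000 + 527/1000 → 1
L = 13/100 + 259/1000 + 473/1000 + 527/1000 + 1 = 2389/1000 = 2.389 bits/symbol.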